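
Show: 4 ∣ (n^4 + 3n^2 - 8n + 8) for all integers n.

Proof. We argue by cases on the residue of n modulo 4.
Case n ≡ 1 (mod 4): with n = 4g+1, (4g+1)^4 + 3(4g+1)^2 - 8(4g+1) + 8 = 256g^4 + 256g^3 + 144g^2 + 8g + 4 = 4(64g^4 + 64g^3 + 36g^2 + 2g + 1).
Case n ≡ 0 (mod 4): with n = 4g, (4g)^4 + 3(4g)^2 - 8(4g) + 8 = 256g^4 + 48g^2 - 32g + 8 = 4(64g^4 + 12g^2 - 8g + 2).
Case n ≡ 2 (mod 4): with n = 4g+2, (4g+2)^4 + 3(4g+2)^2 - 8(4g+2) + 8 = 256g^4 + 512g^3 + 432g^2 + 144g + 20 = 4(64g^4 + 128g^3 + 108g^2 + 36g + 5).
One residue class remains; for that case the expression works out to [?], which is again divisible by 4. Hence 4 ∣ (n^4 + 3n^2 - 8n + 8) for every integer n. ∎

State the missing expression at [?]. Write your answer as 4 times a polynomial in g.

4(64g^4 + 192g^3 + 228g^2 + 118g + 23)

The residues treated are {1, 0, 2}, so the missing case is n ≡ 3 (mod 4); write n = 4g+3.
Then (4g+3)^4 + 3(4g+3)^2 - 8(4g+3) + 8 = 256g^4 + 768g^3 + 912g^2 + 472g + 92 = 4(64g^4 + 192g^3 + 228g^2 + 118g + 23).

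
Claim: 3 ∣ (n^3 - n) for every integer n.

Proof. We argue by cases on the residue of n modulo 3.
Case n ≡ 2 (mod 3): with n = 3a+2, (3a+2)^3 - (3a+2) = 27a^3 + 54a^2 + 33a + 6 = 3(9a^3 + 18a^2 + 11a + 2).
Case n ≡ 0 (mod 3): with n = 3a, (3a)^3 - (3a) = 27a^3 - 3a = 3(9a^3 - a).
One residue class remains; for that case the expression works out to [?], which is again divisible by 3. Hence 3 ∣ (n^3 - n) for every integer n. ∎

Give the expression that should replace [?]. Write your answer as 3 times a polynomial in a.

3(9a^3 + 9a^2 + 2a)

Only n ≡ 1 (mod 3) is unaccounted for. Put n = 3a+1:
(3a+1)^3 - (3a+1) expands to 27a^3 + 27a^2 + 6a,
and factoring out 3 leaves 3(9a^3 + 9a^2 + 2a).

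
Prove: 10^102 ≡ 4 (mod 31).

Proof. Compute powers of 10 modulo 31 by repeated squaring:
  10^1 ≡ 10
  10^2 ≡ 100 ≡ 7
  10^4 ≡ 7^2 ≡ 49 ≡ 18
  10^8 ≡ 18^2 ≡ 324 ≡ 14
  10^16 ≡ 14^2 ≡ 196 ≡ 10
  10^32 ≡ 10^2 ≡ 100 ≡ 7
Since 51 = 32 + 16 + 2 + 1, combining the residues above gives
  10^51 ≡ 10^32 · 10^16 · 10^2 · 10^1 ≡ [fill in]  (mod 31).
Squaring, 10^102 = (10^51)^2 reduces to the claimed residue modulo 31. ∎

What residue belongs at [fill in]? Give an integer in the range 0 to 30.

2

Multiply the listed residues: 7 · 10 · 7 · 10 = 70 → 490 → 4900.
Reducing modulo 31: 4900 = 158·31 + 2, so 10^51 ≡ 2.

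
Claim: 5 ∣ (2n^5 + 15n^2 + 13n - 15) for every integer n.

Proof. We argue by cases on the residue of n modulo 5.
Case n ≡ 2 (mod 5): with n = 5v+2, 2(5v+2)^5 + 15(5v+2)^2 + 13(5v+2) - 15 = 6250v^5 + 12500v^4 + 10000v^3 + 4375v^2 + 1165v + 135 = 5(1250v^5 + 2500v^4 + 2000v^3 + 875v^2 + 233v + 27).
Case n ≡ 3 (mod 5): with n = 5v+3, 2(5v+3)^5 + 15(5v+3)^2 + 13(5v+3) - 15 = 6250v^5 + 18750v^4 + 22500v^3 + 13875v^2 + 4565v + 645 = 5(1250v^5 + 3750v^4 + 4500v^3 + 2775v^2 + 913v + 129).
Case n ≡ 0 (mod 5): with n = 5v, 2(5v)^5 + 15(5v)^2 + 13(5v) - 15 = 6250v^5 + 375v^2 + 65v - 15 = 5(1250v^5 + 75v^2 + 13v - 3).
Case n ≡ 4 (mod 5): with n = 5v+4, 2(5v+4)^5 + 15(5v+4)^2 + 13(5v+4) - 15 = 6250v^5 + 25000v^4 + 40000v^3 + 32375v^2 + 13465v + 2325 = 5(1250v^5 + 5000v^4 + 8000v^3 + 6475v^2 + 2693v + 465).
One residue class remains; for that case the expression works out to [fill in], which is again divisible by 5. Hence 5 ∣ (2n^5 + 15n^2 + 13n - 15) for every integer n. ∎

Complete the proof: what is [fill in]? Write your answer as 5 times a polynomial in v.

5(1250v^5 + 1250v^4 + 500v^3 + 175v^2 + 53v + 3)

The residues treated are {2, 3, 0, 4}, so the missing case is n ≡ 1 (mod 5); write n = 5v+1.
Then 2(5v+1)^5 + 15(5v+1)^2 + 13(5v+1) - 15 = 6250v^5 + 6250v^4 + 2500v^3 + 875v^2 + 265v + 15 = 5(1250v^5 + 1250v^4 + 500v^3 + 175v^2 + 53v + 3).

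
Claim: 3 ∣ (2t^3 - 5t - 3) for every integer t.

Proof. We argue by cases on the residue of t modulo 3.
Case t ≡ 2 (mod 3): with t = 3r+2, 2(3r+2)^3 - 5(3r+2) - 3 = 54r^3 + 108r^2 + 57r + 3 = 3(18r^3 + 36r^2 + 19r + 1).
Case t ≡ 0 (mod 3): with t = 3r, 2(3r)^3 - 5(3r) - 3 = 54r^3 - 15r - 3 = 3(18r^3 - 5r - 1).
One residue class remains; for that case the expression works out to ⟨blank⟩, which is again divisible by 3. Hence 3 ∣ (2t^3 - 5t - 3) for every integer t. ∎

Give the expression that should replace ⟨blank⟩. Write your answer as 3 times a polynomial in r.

3(18r^3 + 18r^2 + r - 2)

The residues treated are {2, 0}, so the missing case is t ≡ 1 (mod 3); write t = 3r+1.
Then 2(3r+1)^3 - 5(3r+1) - 3 = 54r^3 + 54r^2 + 3r - 6 = 3(18r^3 + 18r^2 + r - 2).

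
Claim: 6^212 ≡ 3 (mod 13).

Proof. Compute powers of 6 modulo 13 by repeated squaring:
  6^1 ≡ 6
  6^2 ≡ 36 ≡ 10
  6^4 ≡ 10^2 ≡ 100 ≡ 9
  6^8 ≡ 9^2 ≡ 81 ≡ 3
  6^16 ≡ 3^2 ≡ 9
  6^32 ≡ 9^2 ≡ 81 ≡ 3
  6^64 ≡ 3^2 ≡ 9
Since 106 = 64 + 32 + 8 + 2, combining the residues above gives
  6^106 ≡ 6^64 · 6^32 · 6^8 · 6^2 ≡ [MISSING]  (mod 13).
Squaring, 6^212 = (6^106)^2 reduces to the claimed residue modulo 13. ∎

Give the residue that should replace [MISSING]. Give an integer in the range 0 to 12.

4

Multiply the listed residues: 9 · 3 · 3 · 10 = 27 → 81 → 810.
Reducing modulo 13: 810 = 62·13 + 4, so 6^106 ≡ 4.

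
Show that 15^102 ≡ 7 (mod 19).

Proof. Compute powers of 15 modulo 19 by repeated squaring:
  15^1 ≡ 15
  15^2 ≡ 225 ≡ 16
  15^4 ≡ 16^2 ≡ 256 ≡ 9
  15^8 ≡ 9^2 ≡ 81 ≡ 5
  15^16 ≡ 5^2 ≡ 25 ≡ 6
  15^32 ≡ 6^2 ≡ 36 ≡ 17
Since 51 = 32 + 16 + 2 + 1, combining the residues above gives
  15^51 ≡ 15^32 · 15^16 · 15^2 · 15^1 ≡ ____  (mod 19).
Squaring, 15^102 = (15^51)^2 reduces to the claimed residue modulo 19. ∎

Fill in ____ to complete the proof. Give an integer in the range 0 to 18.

8

15^32 · 15^16 · 15^2 · 15^1 ≡ 17 · 6 · 16 · 15 = 24480.
24480 mod 19 = 8, so 15^51 ≡ 8 (mod 19).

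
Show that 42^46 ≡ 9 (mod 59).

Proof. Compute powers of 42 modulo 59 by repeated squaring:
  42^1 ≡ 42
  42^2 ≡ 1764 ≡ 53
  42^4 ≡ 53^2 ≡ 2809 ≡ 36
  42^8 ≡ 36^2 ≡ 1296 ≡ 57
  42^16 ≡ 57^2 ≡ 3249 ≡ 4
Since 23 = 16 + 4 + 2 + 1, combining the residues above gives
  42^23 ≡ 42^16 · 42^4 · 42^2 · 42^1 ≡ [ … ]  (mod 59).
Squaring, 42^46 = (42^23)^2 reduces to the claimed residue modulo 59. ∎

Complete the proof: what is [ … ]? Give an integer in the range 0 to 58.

Multiply the listed residues: 4 · 36 · 53 · 42 = 144 → 7632 → 320544.
Reducing modulo 59: 320544 = 5432·59 + 56, so 42^23 ≡ 56.

56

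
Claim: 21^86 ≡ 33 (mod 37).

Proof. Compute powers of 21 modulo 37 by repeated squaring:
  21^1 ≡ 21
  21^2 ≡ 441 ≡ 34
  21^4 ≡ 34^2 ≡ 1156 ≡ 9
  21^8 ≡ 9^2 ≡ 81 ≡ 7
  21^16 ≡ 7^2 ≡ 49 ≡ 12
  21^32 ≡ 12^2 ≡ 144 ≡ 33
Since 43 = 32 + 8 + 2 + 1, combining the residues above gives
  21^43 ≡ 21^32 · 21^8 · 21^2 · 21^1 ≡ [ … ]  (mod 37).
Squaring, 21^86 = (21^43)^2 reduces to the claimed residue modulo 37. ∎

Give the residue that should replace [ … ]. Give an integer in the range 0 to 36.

25

Multiply the listed residues: 33 · 7 · 34 · 21 = 231 → 7854 → 164934.
Reducing modulo 37: 164934 = 4457·37 + 25, so 21^43 ≡ 25.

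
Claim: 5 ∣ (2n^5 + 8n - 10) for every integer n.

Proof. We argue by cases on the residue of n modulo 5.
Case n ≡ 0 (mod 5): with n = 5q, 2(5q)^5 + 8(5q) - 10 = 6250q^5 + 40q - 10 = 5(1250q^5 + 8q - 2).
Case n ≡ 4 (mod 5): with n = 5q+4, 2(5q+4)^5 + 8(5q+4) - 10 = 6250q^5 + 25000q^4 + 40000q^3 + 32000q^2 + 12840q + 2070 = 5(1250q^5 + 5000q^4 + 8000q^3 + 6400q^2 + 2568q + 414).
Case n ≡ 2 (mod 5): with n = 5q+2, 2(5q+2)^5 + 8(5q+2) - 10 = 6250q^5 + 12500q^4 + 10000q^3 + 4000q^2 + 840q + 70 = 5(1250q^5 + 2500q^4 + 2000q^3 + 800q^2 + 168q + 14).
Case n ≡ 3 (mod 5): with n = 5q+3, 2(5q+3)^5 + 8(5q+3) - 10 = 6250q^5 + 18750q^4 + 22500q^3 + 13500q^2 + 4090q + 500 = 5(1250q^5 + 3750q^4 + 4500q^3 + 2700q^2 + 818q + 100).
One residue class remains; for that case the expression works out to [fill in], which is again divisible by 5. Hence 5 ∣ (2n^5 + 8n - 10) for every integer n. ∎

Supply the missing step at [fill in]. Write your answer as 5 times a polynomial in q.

The residues treated are {0, 4, 2, 3}, so the missing case is n ≡ 1 (mod 5); write n = 5q+1.
Then 2(5q+1)^5 + 8(5q+1) - 10 = 6250q^5 + 6250q^4 + 2500q^3 + 500q^2 + 90q = 5(1250q^5 + 1250q^4 + 500q^3 + 100q^2 + 18q).

5(1250q^5 + 1250q^4 + 500q^3 + 100q^2 + 18q)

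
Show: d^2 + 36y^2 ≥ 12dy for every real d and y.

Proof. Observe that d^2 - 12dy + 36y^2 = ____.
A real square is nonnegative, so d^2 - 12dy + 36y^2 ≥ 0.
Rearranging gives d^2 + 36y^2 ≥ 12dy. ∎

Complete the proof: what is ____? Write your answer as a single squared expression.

(d - 6y)^2

The leading and trailing coefficients are 1^2 and 6^2, and 12 = 2·1·6, so the trinomial is (d - 6y)^2.
Hence d^2 - 12dy + 36y^2 ≥ 0.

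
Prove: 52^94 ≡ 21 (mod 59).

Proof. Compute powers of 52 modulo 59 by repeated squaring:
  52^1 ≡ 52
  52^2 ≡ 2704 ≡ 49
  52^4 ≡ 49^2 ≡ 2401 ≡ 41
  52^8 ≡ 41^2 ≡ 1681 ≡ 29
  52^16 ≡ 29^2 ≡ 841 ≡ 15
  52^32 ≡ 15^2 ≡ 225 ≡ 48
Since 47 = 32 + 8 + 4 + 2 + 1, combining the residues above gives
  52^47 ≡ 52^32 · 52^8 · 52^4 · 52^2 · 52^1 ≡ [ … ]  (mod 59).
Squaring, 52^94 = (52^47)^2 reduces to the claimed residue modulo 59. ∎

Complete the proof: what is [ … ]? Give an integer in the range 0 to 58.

32

Multiply the listed residues: 48 · 29 · 41 · 49 · 52 = 1392 → 57072 → 2796528 → 145419456.
Reducing modulo 59: 145419456 = 2464736·59 + 32, so 52^47 ≡ 32.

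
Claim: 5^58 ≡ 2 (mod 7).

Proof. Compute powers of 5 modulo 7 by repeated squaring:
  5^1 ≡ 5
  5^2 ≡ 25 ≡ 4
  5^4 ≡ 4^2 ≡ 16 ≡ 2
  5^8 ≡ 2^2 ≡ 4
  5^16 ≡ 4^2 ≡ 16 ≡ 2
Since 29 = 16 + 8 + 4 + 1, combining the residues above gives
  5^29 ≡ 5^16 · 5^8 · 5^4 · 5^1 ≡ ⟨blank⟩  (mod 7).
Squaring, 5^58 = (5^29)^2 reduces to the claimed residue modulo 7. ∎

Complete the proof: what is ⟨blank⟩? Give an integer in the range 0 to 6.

3

Multiply the listed residues: 2 · 4 · 2 · 5 = 8 → 16 → 80.
Reducing modulo 7: 80 = 11·7 + 3, so 5^29 ≡ 3.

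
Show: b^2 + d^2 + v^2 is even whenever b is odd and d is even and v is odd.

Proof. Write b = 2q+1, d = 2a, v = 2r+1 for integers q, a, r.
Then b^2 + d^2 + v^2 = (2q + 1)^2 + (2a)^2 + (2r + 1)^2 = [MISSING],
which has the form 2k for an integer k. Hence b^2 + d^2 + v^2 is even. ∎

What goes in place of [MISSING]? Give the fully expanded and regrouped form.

2(2a^2 + 2q^2 + 2q + 2r^2 + 2r + 1)

(2q + 1)^2 + (2a)^2 + (2r + 1)^2 = 4a^2 + 4q^2 + 4q + 4r^2 + 4r + 2
= 2(2a^2 + 2q^2 + 2q + 2r^2 + 2r + 1).
Since 2a^2 + 2q^2 + 2q + 2r^2 + 2r + 1 is an integer, the sum of squares is of the form 2k for an integer k.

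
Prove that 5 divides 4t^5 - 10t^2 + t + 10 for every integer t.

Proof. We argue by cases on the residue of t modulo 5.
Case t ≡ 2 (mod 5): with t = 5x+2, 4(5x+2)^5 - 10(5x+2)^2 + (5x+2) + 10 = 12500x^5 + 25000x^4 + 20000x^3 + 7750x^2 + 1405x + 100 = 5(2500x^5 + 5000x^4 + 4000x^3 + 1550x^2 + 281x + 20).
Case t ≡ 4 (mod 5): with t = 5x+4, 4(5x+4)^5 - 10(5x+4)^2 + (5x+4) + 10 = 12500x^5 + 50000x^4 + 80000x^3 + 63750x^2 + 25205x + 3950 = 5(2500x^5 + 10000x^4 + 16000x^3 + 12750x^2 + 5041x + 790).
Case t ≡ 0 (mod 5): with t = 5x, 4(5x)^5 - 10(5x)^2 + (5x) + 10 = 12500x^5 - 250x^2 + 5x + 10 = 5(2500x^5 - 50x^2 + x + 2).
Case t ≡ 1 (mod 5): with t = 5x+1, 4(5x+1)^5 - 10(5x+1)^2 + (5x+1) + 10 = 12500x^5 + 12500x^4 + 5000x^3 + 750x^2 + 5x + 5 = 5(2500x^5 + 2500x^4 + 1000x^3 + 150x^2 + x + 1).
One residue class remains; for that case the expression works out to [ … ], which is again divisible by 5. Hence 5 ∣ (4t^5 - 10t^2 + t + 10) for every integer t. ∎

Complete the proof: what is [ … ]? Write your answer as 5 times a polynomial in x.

Only t ≡ 3 (mod 5) is unaccounted for. Put t = 5x+3:
4(5x+3)^5 - 10(5x+3)^2 + (5x+3) + 10 expands to 12500x^5 + 37500x^4 + 45000x^3 + 26750x^2 + 7805x + 895,
and factoring out 5 leaves 5(2500x^5 + 7500x^4 + 9000x^3 + 5350x^2 + 1561x + 179).

5(2500x^5 + 7500x^4 + 9000x^3 + 5350x^2 + 1561x + 179)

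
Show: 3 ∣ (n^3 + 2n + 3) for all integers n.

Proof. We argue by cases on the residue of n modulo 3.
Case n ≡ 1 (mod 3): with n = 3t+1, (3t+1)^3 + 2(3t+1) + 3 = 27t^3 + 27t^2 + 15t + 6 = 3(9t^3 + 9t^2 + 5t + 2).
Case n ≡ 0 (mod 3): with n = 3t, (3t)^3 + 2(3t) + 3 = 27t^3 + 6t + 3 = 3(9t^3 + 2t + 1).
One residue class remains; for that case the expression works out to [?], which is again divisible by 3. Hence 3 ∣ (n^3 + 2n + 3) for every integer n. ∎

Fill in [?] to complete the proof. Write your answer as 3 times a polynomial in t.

3(9t^3 + 18t^2 + 14t + 5)

The residues treated are {1, 0}, so the missing case is n ≡ 2 (mod 3); write n = 3t+2.
Then (3t+2)^3 + 2(3t+2) + 3 = 27t^3 + 54t^2 + 42t + 15 = 3(9t^3 + 18t^2 + 14t + 5).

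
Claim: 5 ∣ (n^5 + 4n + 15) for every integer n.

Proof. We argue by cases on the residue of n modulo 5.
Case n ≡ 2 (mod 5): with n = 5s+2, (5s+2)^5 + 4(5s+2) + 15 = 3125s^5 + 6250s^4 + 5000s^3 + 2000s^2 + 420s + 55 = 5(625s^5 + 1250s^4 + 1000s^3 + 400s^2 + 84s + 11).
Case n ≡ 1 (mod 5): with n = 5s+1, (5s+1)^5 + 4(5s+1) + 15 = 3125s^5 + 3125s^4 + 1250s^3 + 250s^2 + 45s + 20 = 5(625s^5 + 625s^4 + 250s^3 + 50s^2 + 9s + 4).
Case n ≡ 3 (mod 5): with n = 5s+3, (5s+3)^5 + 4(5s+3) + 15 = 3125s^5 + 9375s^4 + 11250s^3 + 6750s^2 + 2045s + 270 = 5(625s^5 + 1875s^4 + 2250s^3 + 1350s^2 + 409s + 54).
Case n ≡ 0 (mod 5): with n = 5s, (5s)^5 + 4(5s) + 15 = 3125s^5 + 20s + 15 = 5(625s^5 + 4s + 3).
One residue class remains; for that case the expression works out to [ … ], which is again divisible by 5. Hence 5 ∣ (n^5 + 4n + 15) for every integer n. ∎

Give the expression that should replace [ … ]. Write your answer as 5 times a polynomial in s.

5(625s^5 + 2500s^4 + 4000s^3 + 3200s^2 + 1284s + 211)

The residues treated are {2, 1, 3, 0}, so the missing case is n ≡ 4 (mod 5); write n = 5s+4.
Then (5s+4)^5 + 4(5s+4) + 15 = 3125s^5 + 12500s^4 + 20000s^3 + 16000s^2 + 6420s + 1055 = 5(625s^5 + 2500s^4 + 4000s^3 + 3200s^2 + 1284s + 211).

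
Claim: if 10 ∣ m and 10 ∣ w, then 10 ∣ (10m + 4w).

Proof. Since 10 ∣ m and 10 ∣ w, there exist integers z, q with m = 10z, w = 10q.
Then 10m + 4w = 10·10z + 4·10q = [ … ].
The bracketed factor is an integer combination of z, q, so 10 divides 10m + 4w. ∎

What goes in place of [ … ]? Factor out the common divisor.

Each term has a factor of 10: 10·10z + 4·10q = 10·(4q + 10z).
Since 4q + 10z is an integer, 10 ∣ (10m + 4w).

10(4q + 10z)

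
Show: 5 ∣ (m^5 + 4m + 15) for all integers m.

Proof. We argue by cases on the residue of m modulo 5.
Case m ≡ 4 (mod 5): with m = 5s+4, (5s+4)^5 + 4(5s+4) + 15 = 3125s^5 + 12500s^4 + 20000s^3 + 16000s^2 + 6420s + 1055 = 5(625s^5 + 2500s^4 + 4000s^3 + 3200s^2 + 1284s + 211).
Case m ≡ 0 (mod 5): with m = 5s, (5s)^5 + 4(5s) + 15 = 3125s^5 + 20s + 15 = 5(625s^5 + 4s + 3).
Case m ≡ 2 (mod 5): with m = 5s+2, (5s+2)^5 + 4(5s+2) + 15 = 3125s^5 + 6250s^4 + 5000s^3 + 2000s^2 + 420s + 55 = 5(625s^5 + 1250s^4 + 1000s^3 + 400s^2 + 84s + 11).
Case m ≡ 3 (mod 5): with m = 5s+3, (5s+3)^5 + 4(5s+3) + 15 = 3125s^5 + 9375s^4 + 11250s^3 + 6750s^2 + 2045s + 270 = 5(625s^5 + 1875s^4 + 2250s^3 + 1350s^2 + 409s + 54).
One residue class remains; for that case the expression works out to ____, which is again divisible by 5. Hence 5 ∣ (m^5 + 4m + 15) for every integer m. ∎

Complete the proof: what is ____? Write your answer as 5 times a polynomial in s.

5(625s^5 + 625s^4 + 250s^3 + 50s^2 + 9s + 4)

Only m ≡ 1 (mod 5) is unaccounted for. Put m = 5s+1:
(5s+1)^5 + 4(5s+1) + 15 expands to 3125s^5 + 3125s^4 + 1250s^3 + 250s^2 + 45s + 20,
and factoring out 5 leaves 5(625s^5 + 625s^4 + 250s^3 + 50s^2 + 9s + 4).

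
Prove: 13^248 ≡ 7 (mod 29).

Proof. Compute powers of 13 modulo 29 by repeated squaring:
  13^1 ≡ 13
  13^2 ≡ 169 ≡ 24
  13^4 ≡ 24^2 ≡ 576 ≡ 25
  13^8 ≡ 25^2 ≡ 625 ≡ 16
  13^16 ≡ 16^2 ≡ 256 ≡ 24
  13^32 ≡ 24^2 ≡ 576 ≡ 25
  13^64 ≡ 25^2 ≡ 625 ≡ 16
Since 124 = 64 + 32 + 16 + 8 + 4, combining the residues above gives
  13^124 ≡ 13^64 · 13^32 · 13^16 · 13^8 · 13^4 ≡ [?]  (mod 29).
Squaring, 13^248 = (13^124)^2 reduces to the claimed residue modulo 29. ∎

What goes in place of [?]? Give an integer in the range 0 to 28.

23

Multiply the listed residues: 16 · 25 · 24 · 16 · 25 = 400 → 9600 → 153600 → 3840000.
Reducing modulo 29: 3840000 = 132413·29 + 23, so 13^124 ≡ 23.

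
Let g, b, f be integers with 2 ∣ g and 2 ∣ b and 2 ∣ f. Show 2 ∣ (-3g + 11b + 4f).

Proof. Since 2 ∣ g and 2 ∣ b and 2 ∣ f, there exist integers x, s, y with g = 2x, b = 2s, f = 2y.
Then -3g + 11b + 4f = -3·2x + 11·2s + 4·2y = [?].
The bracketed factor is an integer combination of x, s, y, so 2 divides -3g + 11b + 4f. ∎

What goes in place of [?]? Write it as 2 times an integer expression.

2(11s - 3x + 4y)

Each term has a factor of 2: -3·2x + 11·2s + 4·2y = 2·(11s - 3x + 4y).
Since 11s - 3x + 4y is an integer, 2 ∣ (-3g + 11b + 4f).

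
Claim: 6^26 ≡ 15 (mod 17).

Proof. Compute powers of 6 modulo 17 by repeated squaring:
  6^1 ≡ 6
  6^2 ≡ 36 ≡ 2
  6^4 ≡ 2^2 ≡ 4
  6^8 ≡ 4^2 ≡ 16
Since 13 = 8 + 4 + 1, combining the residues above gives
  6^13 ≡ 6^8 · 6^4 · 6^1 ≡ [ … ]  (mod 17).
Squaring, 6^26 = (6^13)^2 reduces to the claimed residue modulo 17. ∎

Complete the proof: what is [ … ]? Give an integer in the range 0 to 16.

10

6^8 · 6^4 · 6^1 ≡ 16 · 4 · 6 = 384.
384 mod 17 = 10, so 6^13 ≡ 10 (mod 17).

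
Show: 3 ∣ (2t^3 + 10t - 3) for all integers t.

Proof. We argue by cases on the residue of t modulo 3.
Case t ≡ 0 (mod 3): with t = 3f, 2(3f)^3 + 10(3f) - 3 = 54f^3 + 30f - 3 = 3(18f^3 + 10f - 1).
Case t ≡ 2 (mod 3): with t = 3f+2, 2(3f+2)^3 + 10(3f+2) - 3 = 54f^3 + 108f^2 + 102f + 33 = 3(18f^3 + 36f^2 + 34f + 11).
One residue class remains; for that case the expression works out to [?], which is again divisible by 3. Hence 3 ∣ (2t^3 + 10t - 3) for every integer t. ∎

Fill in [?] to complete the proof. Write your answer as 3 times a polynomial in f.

Only t ≡ 1 (mod 3) is unaccounted for. Put t = 3f+1:
2(3f+1)^3 + 10(3f+1) - 3 expands to 54f^3 + 54f^2 + 48f + 9,
and factoring out 3 leaves 3(18f^3 + 18f^2 + 16f + 3).

3(18f^3 + 18f^2 + 16f + 3)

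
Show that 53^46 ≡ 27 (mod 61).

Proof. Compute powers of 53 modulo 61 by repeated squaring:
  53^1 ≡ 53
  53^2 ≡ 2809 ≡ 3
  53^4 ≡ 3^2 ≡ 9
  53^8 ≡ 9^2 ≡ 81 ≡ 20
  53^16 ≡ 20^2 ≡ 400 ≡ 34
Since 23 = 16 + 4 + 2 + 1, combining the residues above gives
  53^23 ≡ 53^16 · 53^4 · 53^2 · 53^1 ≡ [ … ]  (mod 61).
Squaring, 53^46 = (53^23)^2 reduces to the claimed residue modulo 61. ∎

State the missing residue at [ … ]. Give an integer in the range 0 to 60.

37

Multiply the listed residues: 34 · 9 · 3 · 53 = 306 → 918 → 48654.
Reducing modulo 61: 48654 = 797·61 + 37, so 53^23 ≡ 37.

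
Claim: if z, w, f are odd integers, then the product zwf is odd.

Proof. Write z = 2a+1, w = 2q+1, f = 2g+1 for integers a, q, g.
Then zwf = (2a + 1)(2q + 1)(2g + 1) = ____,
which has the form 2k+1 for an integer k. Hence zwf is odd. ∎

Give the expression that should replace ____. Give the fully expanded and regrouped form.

(2a + 1)(2q + 1)(2g + 1) = 8agq + 4ag + 4aq + 2a + 4gq + 2g + 2q + 1
= 2(4agq + 2ag + 2aq + a + 2gq + g + q) + 1.
Since 4agq + 2ag + 2aq + a + 2gq + g + q is an integer, the product is of the form 2k+1 for an integer k.

2(4agq + 2ag + 2aq + a + 2gq + g + q) + 1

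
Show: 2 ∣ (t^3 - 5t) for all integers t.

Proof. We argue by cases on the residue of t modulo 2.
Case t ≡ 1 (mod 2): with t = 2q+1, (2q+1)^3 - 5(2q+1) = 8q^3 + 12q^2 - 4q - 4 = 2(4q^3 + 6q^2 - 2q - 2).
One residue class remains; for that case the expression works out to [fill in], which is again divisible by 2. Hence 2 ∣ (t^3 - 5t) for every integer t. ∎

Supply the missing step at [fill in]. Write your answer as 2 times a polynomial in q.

2(4q^3 - 5q)

Only t ≡ 0 (mod 2) is unaccounted for. Put t = 2q:
(2q)^3 - 5(2q) expands to 8q^3 - 10q,
and factoring out 2 leaves 2(4q^3 - 5q).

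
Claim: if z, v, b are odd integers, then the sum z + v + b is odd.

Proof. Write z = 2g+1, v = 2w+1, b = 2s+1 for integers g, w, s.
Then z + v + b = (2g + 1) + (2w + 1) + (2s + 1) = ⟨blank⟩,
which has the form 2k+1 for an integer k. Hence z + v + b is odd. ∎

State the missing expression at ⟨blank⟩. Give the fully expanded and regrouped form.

2(g + s + w + 1) + 1

Expanding: (2g + 1) + (2w + 1) + (2s + 1) = 2g + 2s + 2w + 3.
Every term except the constant is even, so this is 2(g + s + w + 1) + 1,
and g + s + w + 1 ∈ ℤ gives the required form.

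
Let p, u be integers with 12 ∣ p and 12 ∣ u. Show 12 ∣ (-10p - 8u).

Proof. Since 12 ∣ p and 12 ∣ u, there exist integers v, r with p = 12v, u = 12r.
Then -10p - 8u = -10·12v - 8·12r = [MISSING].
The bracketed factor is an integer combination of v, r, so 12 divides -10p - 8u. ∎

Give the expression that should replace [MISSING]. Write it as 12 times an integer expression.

12(-8r - 10v)

Each term has a factor of 12: -10·12v - 8·12r = 12·(-8r - 10v).
Since -8r - 10v is an integer, 12 ∣ (-10p - 8u).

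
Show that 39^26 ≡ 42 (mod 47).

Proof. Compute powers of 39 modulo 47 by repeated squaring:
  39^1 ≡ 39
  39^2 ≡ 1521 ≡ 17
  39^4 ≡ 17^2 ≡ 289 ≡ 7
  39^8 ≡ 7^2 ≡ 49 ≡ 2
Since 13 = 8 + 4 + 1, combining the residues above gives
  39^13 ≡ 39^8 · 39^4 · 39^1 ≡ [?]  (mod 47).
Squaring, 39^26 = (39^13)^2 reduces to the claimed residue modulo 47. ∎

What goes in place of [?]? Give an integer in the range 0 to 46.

Multiply the listed residues: 2 · 7 · 39 = 14 → 546.
Reducing modulo 47: 546 = 11·47 + 29, so 39^13 ≡ 29.

29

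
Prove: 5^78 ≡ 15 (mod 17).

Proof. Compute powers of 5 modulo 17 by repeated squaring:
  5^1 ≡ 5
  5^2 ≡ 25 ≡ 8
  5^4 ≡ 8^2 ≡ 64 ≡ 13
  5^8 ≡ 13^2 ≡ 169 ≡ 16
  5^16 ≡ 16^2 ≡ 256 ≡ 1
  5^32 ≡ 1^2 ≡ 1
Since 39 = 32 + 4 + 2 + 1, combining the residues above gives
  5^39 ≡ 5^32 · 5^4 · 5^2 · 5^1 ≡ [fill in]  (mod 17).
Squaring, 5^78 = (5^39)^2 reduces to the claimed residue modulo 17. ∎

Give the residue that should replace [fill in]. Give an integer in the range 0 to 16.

5^32 · 5^4 · 5^2 · 5^1 ≡ 1 · 13 · 8 · 5 = 520.
520 mod 17 = 10, so 5^39 ≡ 10 (mod 17).

10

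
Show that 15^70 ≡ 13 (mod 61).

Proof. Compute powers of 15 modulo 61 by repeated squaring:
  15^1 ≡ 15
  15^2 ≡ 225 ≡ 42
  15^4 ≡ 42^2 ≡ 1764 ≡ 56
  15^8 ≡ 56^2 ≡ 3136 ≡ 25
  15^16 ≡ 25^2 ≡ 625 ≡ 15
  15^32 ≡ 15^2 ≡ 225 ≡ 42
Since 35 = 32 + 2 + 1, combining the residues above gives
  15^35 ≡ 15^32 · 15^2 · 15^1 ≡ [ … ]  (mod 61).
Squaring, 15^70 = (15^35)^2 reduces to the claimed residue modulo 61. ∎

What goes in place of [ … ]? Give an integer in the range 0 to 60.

47

15^32 · 15^2 · 15^1 ≡ 42 · 42 · 15 = 26460.
26460 mod 61 = 47, so 15^35 ≡ 47 (mod 61).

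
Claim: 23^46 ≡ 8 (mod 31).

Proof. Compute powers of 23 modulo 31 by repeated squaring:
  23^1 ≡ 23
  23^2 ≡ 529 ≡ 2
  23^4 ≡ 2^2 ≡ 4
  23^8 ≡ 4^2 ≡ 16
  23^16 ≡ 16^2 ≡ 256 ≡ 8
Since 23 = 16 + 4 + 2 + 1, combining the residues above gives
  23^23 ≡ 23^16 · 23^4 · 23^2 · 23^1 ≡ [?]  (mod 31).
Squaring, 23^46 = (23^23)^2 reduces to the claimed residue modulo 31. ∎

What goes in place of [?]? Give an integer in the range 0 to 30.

15

23^16 · 23^4 · 23^2 · 23^1 ≡ 8 · 4 · 2 · 23 = 1472.
1472 mod 31 = 15, so 23^23 ≡ 15 (mod 31).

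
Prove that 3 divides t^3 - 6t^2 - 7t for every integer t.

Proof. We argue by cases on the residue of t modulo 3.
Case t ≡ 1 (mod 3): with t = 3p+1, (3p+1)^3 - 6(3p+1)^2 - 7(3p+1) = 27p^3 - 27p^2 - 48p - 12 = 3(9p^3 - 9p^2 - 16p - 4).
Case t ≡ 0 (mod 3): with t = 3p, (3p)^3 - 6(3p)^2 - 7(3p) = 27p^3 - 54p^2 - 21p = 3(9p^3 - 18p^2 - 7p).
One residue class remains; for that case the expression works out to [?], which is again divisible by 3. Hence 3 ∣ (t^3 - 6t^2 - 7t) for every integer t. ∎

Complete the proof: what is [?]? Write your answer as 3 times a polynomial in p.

3(9p^3 - 19p - 10)

Only t ≡ 2 (mod 3) is unaccounted for. Put t = 3p+2:
(3p+2)^3 - 6(3p+2)^2 - 7(3p+2) expands to 27p^3 - 57p - 30,
and factoring out 3 leaves 3(9p^3 - 19p - 10).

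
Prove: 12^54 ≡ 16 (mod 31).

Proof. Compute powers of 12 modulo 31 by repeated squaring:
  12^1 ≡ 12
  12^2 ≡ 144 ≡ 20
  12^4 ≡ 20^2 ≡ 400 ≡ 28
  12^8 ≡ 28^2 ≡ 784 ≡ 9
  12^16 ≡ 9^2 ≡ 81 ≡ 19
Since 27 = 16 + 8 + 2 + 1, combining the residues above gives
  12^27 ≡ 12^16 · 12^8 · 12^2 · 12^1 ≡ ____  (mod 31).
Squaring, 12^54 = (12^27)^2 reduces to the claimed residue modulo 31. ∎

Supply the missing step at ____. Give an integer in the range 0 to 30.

12^16 · 12^8 · 12^2 · 12^1 ≡ 19 · 9 · 20 · 12 = 41040.
41040 mod 31 = 27, so 12^27 ≡ 27 (mod 31).

27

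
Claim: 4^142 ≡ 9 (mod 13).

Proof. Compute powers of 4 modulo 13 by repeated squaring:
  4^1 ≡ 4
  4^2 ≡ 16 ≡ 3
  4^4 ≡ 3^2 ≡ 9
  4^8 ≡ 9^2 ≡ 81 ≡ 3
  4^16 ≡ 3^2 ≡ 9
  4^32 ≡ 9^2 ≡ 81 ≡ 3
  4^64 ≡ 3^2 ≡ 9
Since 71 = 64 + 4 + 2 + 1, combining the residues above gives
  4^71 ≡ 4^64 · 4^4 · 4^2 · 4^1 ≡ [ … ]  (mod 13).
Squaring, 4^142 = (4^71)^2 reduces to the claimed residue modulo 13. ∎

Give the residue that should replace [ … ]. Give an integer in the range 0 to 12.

10

Multiply the listed residues: 9 · 9 · 3 · 4 = 81 → 243 → 972.
Reducing modulo 13: 972 = 74·13 + 10, so 4^71 ≡ 10.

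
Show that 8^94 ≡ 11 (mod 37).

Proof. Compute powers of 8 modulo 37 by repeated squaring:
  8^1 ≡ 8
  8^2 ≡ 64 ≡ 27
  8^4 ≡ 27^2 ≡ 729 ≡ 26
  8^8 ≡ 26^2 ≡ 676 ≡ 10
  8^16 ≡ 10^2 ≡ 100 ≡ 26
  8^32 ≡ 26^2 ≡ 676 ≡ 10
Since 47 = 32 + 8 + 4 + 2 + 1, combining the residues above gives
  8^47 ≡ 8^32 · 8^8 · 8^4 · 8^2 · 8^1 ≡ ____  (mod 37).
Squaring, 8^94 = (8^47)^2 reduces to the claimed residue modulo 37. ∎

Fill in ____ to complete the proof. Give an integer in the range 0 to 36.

Multiply the listed residues: 10 · 10 · 26 · 27 · 8 = 100 → 2600 → 70200 → 561600.
Reducing modulo 37: 561600 = 15178·37 + 14, so 8^47 ≡ 14.

14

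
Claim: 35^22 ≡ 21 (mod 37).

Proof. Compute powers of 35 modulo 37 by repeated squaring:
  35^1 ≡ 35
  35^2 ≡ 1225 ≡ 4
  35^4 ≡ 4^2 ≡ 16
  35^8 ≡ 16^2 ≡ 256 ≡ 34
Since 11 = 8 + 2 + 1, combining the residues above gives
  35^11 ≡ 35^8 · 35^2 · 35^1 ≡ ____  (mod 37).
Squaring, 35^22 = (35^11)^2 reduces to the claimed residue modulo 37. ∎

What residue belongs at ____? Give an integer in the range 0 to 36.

24

Multiply the listed residues: 34 · 4 · 35 = 136 → 4760.
Reducing modulo 37: 4760 = 128·37 + 24, so 35^11 ≡ 24.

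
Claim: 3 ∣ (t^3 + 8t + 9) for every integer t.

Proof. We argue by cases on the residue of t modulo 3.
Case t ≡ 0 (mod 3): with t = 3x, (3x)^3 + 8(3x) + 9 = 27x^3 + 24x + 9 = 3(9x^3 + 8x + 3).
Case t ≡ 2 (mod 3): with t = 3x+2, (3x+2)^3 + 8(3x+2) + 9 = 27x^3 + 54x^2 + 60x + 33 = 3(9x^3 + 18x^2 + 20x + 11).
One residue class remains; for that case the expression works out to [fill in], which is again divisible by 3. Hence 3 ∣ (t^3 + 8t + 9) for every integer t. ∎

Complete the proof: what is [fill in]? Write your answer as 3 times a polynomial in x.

3(9x^3 + 9x^2 + 11x + 6)

Only t ≡ 1 (mod 3) is unaccounted for. Put t = 3x+1:
(3x+1)^3 + 8(3x+1) + 9 expands to 27x^3 + 27x^2 + 33x + 18,
and factoring out 3 leaves 3(9x^3 + 9x^2 + 11x + 6).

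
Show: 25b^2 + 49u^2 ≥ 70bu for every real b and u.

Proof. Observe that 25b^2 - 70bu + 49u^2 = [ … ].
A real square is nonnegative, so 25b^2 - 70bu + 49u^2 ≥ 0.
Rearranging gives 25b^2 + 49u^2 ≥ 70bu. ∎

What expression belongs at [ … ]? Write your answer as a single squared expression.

The leading and trailing coefficients are 5^2 and 7^2, and 70 = 2·5·7, so the trinomial is (5b - 7u)^2.
Hence 25b^2 - 70bu + 49u^2 ≥ 0.

(5b - 7u)^2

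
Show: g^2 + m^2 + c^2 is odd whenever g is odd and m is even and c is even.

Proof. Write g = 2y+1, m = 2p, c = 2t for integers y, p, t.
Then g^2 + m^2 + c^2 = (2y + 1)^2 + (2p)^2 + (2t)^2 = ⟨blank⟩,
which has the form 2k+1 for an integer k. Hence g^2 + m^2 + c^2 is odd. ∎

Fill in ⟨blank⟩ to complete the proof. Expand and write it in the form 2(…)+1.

2(2p^2 + 2t^2 + 2y^2 + 2y) + 1

(2y + 1)^2 + (2p)^2 + (2t)^2 = 4p^2 + 4t^2 + 4y^2 + 4y + 1
= 2(2p^2 + 2t^2 + 2y^2 + 2y) + 1.
Since 2p^2 + 2t^2 + 2y^2 + 2y is an integer, the sum of squares is of the form 2k+1 for an integer k.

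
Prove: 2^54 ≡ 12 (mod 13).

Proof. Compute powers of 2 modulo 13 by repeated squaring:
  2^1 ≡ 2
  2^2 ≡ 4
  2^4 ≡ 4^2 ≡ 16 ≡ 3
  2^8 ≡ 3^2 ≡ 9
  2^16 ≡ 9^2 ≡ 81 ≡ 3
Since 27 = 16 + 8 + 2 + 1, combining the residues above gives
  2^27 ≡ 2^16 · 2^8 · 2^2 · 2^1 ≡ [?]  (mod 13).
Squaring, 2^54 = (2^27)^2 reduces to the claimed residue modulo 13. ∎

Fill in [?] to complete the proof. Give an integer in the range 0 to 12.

8

2^16 · 2^8 · 2^2 · 2^1 ≡ 3 · 9 · 4 · 2 = 216.
216 mod 13 = 8, so 2^27 ≡ 8 (mod 13).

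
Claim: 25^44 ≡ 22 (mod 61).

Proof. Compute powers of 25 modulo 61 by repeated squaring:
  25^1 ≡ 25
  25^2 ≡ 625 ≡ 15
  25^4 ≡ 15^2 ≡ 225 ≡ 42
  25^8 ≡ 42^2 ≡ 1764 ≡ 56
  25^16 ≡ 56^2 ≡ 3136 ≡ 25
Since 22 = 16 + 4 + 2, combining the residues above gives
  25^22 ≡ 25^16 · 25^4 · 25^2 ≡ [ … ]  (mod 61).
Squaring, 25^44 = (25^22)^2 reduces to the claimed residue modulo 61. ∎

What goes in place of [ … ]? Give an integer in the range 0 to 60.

25^16 · 25^4 · 25^2 ≡ 25 · 42 · 15 = 15750.
15750 mod 61 = 12, so 25^22 ≡ 12 (mod 61).

12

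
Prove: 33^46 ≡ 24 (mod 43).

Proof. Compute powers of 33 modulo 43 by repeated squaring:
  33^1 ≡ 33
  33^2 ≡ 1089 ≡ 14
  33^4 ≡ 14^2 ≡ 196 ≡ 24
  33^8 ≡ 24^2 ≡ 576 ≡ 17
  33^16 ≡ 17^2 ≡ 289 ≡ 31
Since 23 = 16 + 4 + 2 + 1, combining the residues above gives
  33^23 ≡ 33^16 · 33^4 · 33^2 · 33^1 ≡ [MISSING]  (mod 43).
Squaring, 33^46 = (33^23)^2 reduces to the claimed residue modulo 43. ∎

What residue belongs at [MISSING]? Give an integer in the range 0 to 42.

29

Multiply the listed residues: 31 · 24 · 14 · 33 = 744 → 10416 → 343728.
Reducing modulo 43: 343728 = 7993·43 + 29, so 33^23 ≡ 29.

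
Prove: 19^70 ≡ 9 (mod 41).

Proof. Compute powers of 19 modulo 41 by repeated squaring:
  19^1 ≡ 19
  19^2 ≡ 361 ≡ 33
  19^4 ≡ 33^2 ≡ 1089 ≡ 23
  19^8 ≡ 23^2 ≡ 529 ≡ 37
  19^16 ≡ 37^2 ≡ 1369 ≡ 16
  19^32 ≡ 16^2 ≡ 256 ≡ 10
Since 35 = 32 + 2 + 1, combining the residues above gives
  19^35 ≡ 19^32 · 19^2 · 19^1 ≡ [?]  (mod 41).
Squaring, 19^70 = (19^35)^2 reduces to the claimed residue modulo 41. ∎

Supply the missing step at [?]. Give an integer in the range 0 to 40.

19^32 · 19^2 · 19^1 ≡ 10 · 33 · 19 = 6270.
6270 mod 41 = 38, so 19^35 ≡ 38 (mod 41).

38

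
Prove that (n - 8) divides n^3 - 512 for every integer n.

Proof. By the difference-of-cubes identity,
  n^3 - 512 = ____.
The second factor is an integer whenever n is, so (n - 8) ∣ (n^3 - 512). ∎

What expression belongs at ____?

Polynomial division of n^3 - 512 by n - 8 leaves remainder 0 and quotient n^2 + 8n + 64.
Hence n^3 - 512 = (n - 8)(n^2 + 8n + 64).

(n - 8)(n^2 + 8n + 64)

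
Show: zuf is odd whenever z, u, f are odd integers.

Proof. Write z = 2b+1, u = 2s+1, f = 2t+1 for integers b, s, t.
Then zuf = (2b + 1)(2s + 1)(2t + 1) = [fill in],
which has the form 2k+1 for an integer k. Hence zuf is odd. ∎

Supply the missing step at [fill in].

Expanding: (2b + 1)(2s + 1)(2t + 1) = 8bst + 4bs + 4bt + 2b + 4st + 2s + 2t + 1.
Every term except the constant is even, so this is 2(4bst + 2bs + 2bt + b + 2st + s + t) + 1,
and 4bst + 2bs + 2bt + b + 2st + s + t ∈ ℤ gives the required form.

2(4bst + 2bs + 2bt + b + 2st + s + t) + 1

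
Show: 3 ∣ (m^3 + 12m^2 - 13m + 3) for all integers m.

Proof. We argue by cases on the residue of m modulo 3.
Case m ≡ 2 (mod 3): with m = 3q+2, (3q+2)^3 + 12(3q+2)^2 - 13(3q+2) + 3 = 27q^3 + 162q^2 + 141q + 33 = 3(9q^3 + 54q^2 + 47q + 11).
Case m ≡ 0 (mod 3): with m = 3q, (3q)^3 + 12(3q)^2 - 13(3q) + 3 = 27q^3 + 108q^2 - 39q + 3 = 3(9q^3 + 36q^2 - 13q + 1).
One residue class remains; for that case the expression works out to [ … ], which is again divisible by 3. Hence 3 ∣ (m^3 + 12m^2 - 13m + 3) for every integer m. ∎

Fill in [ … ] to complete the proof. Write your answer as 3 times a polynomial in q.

Only m ≡ 1 (mod 3) is unaccounted for. Put m = 3q+1:
(3q+1)^3 + 12(3q+1)^2 - 13(3q+1) + 3 expands to 27q^3 + 135q^2 + 42q + 3,
and factoring out 3 leaves 3(9q^3 + 45q^2 + 14q + 1).

3(9q^3 + 45q^2 + 14q + 1)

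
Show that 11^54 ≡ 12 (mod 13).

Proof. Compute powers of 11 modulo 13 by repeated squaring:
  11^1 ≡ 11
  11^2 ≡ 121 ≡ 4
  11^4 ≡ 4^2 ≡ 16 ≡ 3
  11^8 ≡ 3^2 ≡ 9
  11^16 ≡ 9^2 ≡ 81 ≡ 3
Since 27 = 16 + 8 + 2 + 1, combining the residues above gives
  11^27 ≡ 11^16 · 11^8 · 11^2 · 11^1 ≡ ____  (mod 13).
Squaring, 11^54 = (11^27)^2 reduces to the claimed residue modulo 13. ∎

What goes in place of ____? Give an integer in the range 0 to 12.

5

Multiply the listed residues: 3 · 9 · 4 · 11 = 27 → 108 → 1188.
Reducing modulo 13: 1188 = 91·13 + 5, so 11^27 ≡ 5.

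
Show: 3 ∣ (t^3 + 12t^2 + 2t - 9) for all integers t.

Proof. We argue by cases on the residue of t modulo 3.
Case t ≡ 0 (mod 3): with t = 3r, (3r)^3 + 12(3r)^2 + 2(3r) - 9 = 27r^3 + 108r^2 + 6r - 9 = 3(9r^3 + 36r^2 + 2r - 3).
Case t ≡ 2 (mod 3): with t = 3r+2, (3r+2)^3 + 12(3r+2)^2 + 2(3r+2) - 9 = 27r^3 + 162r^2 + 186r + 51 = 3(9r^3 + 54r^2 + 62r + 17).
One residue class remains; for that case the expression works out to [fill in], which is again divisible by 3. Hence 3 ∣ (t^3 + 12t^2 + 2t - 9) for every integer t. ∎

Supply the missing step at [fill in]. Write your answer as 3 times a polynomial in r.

3(9r^3 + 45r^2 + 29r + 2)

Only t ≡ 1 (mod 3) is unaccounted for. Put t = 3r+1:
(3r+1)^3 + 12(3r+1)^2 + 2(3r+1) - 9 expands to 27r^3 + 135r^2 + 87r + 6,
and factoring out 3 leaves 3(9r^3 + 45r^2 + 29r + 2).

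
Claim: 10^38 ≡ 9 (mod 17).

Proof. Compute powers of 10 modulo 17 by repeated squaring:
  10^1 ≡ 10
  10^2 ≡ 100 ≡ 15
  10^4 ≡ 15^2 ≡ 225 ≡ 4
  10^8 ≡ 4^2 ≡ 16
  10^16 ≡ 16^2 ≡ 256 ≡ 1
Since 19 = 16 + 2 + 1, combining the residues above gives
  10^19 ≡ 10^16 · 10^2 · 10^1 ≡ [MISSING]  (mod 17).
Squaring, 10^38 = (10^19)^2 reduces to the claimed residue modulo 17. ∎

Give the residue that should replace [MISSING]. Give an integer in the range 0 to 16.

14

Multiply the listed residues: 1 · 15 · 10 = 15 → 150.
Reducing modulo 17: 150 = 8·17 + 14, so 10^19 ≡ 14.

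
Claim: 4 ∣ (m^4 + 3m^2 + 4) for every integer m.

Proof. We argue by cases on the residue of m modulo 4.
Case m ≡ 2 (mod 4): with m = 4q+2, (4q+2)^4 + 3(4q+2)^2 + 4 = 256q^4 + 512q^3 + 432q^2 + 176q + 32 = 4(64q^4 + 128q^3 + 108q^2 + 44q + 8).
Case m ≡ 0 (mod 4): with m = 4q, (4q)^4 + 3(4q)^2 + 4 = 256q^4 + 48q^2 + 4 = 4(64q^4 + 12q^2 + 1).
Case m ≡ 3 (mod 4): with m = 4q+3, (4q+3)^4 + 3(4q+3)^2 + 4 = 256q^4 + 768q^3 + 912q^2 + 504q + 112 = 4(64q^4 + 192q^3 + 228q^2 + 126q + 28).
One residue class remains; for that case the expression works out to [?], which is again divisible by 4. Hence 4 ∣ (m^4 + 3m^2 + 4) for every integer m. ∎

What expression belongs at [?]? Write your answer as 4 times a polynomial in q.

Only m ≡ 1 (mod 4) is unaccounted for. Put m = 4q+1:
(4q+1)^4 + 3(4q+1)^2 + 4 expands to 256q^4 + 256q^3 + 144q^2 + 40q + 8,
and factoring out 4 leaves 4(64q^4 + 64q^3 + 36q^2 + 10q + 2).

4(64q^4 + 64q^3 + 36q^2 + 10q + 2)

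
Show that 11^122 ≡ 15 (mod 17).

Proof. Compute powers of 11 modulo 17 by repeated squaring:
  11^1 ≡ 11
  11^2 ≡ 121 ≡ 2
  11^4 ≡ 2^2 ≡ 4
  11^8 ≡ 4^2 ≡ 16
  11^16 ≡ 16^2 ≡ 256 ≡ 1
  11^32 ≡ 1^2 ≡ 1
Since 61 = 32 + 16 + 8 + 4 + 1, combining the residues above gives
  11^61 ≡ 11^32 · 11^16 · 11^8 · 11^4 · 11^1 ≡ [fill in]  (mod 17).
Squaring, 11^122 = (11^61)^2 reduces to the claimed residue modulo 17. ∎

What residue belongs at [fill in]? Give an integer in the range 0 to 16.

7

Multiply the listed residues: 1 · 1 · 16 · 4 · 11 = 1 → 16 → 64 → 704.
Reducing modulo 17: 704 = 41·17 + 7, so 11^61 ≡ 7.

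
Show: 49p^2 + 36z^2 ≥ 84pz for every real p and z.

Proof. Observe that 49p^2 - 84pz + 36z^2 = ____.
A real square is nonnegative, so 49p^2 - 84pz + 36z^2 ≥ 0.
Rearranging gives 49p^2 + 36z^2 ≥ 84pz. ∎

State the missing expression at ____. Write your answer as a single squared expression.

The leading and trailing coefficients are 7^2 and 6^2, and 84 = 2·7·6, so the trinomial is (7p - 6z)^2.
Hence 49p^2 - 84pz + 36z^2 ≥ 0.

(7p - 6z)^2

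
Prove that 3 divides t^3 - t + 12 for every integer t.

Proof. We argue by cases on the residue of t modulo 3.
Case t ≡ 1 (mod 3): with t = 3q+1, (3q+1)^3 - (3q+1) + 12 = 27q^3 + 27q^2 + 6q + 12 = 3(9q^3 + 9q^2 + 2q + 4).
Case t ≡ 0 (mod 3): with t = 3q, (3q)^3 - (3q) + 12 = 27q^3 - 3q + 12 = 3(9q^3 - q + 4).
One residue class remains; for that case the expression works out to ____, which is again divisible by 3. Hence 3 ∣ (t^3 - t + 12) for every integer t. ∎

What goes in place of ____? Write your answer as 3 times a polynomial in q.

3(9q^3 + 18q^2 + 11q + 6)

Only t ≡ 2 (mod 3) is unaccounted for. Put t = 3q+2:
(3q+2)^3 - (3q+2) + 12 expands to 27q^3 + 54q^2 + 33q + 18,
and factoring out 3 leaves 3(9q^3 + 18q^2 + 11q + 6).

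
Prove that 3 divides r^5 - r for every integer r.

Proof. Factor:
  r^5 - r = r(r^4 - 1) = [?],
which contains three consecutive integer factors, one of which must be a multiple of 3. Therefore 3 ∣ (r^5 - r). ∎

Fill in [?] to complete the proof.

r^4 - 1 = (r^2 - 1)(r^2 + 1), and r^2 - 1 = (r-1)(r+1).
So r(r^4 - 1) = (r - 1)r(r + 1)(r^2 + 1).

(r - 1)r(r + 1)(r^2 + 1)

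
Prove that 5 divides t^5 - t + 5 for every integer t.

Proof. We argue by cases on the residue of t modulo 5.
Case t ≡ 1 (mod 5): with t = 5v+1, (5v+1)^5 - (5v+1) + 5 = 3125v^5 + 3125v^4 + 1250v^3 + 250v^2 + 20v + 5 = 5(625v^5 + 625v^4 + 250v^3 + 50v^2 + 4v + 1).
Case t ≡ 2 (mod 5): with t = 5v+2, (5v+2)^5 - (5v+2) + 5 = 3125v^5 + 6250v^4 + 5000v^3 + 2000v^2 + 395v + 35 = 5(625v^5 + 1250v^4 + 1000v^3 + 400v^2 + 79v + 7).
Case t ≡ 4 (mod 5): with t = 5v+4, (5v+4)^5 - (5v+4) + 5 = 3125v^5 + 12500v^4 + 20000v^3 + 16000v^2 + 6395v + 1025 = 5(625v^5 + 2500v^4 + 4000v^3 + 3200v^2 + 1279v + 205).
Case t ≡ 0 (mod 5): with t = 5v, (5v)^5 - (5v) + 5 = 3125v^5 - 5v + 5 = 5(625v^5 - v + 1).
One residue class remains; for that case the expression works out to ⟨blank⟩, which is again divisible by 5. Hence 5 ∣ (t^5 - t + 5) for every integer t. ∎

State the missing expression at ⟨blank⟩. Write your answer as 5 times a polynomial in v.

Only t ≡ 3 (mod 5) is unaccounted for. Put t = 5v+3:
(5v+3)^5 - (5v+3) + 5 expands to 3125v^5 + 9375v^4 + 11250v^3 + 6750v^2 + 2020v + 245,
and factoring out 5 leaves 5(625v^5 + 1875v^4 + 2250v^3 + 1350v^2 + 404v + 49).

5(625v^5 + 1875v^4 + 2250v^3 + 1350v^2 + 404v + 49)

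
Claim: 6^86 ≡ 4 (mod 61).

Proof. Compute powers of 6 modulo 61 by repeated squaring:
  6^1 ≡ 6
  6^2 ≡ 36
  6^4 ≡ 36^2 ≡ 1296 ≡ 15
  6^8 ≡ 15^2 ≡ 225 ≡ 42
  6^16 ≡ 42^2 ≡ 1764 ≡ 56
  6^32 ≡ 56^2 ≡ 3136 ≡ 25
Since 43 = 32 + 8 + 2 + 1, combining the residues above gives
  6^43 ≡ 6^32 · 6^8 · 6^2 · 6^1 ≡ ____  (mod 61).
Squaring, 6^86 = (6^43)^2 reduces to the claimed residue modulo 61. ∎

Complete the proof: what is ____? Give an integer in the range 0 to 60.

2

6^32 · 6^8 · 6^2 · 6^1 ≡ 25 · 42 · 36 · 6 = 226800.
226800 mod 61 = 2, so 6^43 ≡ 2 (mod 61).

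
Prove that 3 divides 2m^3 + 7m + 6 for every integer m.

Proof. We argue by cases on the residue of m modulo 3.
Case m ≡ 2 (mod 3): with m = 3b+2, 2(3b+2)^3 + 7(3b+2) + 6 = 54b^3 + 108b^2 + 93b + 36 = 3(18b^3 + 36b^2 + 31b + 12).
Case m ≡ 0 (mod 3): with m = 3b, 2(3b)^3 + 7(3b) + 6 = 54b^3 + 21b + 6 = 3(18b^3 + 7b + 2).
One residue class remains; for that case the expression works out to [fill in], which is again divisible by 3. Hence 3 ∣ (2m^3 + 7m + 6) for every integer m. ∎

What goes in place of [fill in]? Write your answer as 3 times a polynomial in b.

The residues treated are {2, 0}, so the missing case is m ≡ 1 (mod 3); write m = 3b+1.
Then 2(3b+1)^3 + 7(3b+1) + 6 = 54b^3 + 54b^2 + 39b + 15 = 3(18b^3 + 18b^2 + 13b + 5).

3(18b^3 + 18b^2 + 13b + 5)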